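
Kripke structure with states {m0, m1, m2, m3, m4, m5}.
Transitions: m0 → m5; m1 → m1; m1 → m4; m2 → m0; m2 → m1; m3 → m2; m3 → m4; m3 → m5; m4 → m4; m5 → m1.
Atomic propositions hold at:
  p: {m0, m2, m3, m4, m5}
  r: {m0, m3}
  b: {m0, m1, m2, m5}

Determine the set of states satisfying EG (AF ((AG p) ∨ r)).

{m3, m4}

AG p: greatest fixpoint, start Z0 = {m0, m2, m3, m4, m5}, keep only states in Sat with every successor in Z. Z1 = {m0, m3, m4}; Z2 = {m4}; fixed.
Sat(AG p) = {m4}
Sat((AG p) ∨ r) = {m0, m3, m4}
AF ((AG p) ∨ r): least fixpoint, start Z0 = {m0, m3, m4}, add states with every successor in Z. Already a fixed point.
Sat(AF ((AG p) ∨ r)) = {m0, m3, m4}
EG (AF ((AG p) ∨ r)): greatest fixpoint, start Z0 = {m0, m3, m4}, keep only states in Sat with some successor in Z. Z1 = {m3, m4}; fixed.
Sat(EG (AF ((AG p) ∨ r))) = {m3, m4}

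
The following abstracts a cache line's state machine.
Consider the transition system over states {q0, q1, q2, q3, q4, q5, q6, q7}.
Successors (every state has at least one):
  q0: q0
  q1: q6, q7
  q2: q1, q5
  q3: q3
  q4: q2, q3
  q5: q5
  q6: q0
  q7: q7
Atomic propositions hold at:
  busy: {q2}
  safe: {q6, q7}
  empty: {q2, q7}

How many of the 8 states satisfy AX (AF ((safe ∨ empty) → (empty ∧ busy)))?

Sat(safe ∨ empty) = {q2, q6, q7}
Sat(empty ∧ busy) = {q2}
Sat((safe ∨ empty) → (empty ∧ busy)) = {q0, q1, q2, q3, q4, q5}
AF ((safe ∨ empty) → (empty ∧ busy)): least fixpoint, start Z0 = {q0, q1, q2, q3, q4, q5}, add states with every successor in Z. Z1 = {q0, q1, q2, q3, q4, q5, q6}; fixed.
Sat(AF ((safe ∨ empty) → (empty ∧ busy))) = {q0, q1, q2, q3, q4, q5, q6}
Sat(AX (AF ((safe ∨ empty) → (empty ∧ busy)))) = {s : every successor in {q0, q1, q2, q3, q4, q5, q6}} = {q0, q2, q3, q4, q5, q6}
|Sat(AX (AF ((safe ∨ empty) → (empty ∧ busy))))| = |{q0, q2, q3, q4, q5, q6}| = 6.

6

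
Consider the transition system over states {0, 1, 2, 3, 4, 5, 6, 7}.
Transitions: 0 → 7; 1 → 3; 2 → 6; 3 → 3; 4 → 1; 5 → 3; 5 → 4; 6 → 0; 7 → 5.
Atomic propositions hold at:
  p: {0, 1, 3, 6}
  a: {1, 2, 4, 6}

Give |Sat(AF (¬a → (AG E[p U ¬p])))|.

Sat(¬a) = {0, 3, 5, 7}
Sat(¬p) = {2, 4, 5, 7}
E[p U ¬p]: least fixpoint, start Z0 = Sat(¬p) = {2, 4, 5, 7}, add states in Sat(p) with some successor in Z. Z1 = {0, 2, 4, 5, 7}; Z2 = {0, 2, 4, 5, 6, 7}; fixed.
Sat(E[p U ¬p]) = {0, 2, 4, 5, 6, 7}
AG E[p U ¬p]: greatest fixpoint, start Z0 = {0, 2, 4, 5, 6, 7}, keep only states in Sat with every successor in Z. Z1 = {0, 2, 6, 7}; Z2 = {0, 2, 6}; Z3 = {2, 6}; Z4 = {2}; Z5 = ∅; fixed.
Sat(AG E[p U ¬p]) = ∅
Sat(¬a → (AG E[p U ¬p])) = {1, 2, 4, 6}
AF (¬a → (AG E[p U ¬p])): least fixpoint, start Z0 = {1, 2, 4, 6}, add states with every successor in Z. Already a fixed point.
Sat(AF (¬a → (AG E[p U ¬p]))) = {1, 2, 4, 6}
|Sat(AF (¬a → (AG E[p U ¬p])))| = |{1, 2, 4, 6}| = 4.

4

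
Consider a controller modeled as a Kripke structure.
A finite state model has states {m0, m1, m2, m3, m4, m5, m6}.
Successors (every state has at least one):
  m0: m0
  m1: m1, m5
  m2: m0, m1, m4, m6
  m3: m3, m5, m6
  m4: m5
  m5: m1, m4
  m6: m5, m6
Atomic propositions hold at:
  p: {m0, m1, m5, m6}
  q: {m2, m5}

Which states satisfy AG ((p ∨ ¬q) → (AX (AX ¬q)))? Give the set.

Sat(¬q) = {m0, m1, m3, m4, m6}
Sat(p ∨ ¬q) = {m0, m1, m3, m4, m5, m6}
Sat(AX ¬q) = {s : every successor in {m0, m1, m3, m4, m6}} = {m0, m2, m5}
Sat(AX (AX ¬q)) = {s : every successor in {m0, m2, m5}} = {m0, m4}
Sat((p ∨ ¬q) → (AX (AX ¬q))) = {m0, m2, m4}
AG ((p ∨ ¬q) → (AX (AX ¬q))): greatest fixpoint, start Z0 = {m0, m2, m4}, keep only states in Sat with every successor in Z. Z1 = {m0}; fixed.
Sat(AG ((p ∨ ¬q) → (AX (AX ¬q)))) = {m0}

{m0}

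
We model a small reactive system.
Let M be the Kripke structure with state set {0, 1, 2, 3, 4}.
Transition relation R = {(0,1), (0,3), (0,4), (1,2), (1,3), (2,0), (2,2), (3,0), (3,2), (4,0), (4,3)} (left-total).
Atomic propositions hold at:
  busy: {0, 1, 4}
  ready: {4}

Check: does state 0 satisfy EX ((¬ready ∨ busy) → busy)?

Yes

Sat(¬ready) = {0, 1, 2, 3}
Sat(¬ready ∨ busy) = {0, 1, 2, 3, 4}
Sat((¬ready ∨ busy) → busy) = {0, 1, 4}
Sat(EX ((¬ready ∨ busy) → busy)) = {s : some successor in {0, 1, 4}} = {0, 2, 3, 4}
0 ∈ Sat(EX ((¬ready ∨ busy) → busy)) = {0, 2, 3, 4}, so the formula holds at 0.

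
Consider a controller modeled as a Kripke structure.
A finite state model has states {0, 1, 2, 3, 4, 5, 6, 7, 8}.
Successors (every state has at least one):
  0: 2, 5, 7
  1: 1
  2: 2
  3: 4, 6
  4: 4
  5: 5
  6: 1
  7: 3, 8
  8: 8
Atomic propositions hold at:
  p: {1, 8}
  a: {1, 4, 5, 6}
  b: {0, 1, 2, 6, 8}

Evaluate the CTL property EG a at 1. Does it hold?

EG a: greatest fixpoint, start Z0 = {1, 4, 5, 6}, keep only states in Sat with some successor in Z. Already a fixed point.
Sat(EG a) = {1, 4, 5, 6}
1 ∈ Sat(EG a) = {1, 4, 5, 6}, so the formula holds at 1.

Yes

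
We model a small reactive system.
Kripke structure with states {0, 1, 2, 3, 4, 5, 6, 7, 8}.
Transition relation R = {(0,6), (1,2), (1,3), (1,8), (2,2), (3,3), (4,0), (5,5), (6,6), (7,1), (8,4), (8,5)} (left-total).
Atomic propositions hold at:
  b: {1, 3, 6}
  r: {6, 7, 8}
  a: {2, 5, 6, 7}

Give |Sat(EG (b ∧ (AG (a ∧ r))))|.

Sat(a ∧ r) = {6, 7}
AG (a ∧ r): greatest fixpoint, start Z0 = {6, 7}, keep only states in Sat with every successor in Z. Z1 = {6}; fixed.
Sat(AG (a ∧ r)) = {6}
Sat(b ∧ (AG (a ∧ r))) = {6}
EG (b ∧ (AG (a ∧ r))): greatest fixpoint, start Z0 = {6}, keep only states in Sat with some successor in Z. Already a fixed point.
Sat(EG (b ∧ (AG (a ∧ r)))) = {6}
|Sat(EG (b ∧ (AG (a ∧ r))))| = |{6}| = 1.

1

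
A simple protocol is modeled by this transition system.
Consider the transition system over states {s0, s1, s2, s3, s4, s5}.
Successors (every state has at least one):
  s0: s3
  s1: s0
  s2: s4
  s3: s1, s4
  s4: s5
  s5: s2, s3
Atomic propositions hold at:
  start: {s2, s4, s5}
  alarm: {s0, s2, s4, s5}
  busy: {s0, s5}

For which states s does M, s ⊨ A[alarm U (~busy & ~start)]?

{s0, s1, s3}

Sat(~busy) = {s1, s2, s3, s4}
Sat(~start) = {s0, s1, s3}
Sat(~busy & ~start) = {s1, s3}
A[alarm U (~busy & ~start)]: least fixpoint, start Z0 = Sat((~busy & ~start)) = {s1, s3}, add states in Sat(alarm) with every successor in Z. Z1 = {s0, s1, s3}; fixed.
Sat(A[alarm U (~busy & ~start)]) = {s0, s1, s3}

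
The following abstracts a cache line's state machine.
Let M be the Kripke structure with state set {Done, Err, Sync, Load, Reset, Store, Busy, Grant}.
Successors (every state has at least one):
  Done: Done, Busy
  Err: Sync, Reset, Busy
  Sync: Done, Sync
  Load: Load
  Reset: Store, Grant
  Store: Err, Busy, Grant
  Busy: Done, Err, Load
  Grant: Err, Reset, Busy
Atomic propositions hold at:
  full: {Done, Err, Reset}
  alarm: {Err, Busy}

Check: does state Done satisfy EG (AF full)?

Yes

AF full: least fixpoint, start Z0 = {Done, Err, Reset}, add states with every successor in Z. Already a fixed point.
Sat(AF full) = {Done, Err, Reset}
EG (AF full): greatest fixpoint, start Z0 = {Done, Err, Reset}, keep only states in Sat with some successor in Z. Z1 = {Done, Err}; Z2 = {Done}; fixed.
Sat(EG (AF full)) = {Done}
Done ∈ Sat(EG (AF full)) = {Done}, so the formula holds at Done.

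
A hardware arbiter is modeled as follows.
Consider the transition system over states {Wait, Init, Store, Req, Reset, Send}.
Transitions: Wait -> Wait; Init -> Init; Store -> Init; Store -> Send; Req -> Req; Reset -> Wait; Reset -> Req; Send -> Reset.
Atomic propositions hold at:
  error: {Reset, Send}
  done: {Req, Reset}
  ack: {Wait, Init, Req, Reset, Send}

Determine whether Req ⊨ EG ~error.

Yes

Sat(~error) = {Wait, Init, Store, Req}
EG ~error: greatest fixpoint, start Z0 = {Wait, Init, Store, Req}, keep only states in Sat with some successor in Z. Already a fixed point.
Sat(EG ~error) = {Wait, Init, Store, Req}
Req ∈ Sat(EG ~error) = {Wait, Init, Store, Req}, so the formula holds at Req.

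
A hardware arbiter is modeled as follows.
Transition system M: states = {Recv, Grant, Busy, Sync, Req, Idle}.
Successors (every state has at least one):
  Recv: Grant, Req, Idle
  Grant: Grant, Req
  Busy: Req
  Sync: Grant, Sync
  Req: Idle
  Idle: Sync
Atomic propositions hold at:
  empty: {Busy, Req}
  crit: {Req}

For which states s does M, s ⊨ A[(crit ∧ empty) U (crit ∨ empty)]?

Sat(crit ∧ empty) = {Req}
Sat(crit ∨ empty) = {Busy, Req}
A[(crit ∧ empty) U (crit ∨ empty)]: least fixpoint, start Z0 = Sat((crit ∨ empty)) = {Busy, Req}, add states in Sat(crit ∧ empty) with every successor in Z. Already a fixed point.
Sat(A[(crit ∧ empty) U (crit ∨ empty)]) = {Busy, Req}

{Busy, Req}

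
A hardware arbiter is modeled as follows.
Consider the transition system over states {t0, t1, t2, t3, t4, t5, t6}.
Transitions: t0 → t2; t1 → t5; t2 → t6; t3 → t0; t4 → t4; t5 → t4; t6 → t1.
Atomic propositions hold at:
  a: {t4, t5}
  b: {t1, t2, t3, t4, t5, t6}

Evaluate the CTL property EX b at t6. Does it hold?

Sat(EX b) = {s : some successor in {t1, t2, t3, t4, t5, t6}} = {t0, t1, t2, t4, t5, t6}
t6 ∈ Sat(EX b) = {t0, t1, t2, t4, t5, t6}, so the formula holds at t6.

Yes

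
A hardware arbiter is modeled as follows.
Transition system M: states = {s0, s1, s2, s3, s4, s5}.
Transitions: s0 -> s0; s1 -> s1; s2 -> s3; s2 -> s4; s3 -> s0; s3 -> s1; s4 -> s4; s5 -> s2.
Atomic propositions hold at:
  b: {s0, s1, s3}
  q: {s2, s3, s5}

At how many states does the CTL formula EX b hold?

Sat(EX b) = {s : some successor in {s0, s1, s3}} = {s0, s1, s2, s3}
|Sat(EX b)| = |{s0, s1, s2, s3}| = 4.

4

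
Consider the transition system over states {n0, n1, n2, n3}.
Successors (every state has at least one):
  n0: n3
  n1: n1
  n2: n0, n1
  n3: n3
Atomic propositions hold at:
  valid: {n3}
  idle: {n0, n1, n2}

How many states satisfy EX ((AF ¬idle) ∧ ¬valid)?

Sat(¬idle) = {n3}
AF ¬idle: least fixpoint, start Z0 = {n3}, add states with every successor in Z. Z1 = {n0, n3}; fixed.
Sat(AF ¬idle) = {n0, n3}
Sat(¬valid) = {n0, n1, n2}
Sat((AF ¬idle) ∧ ¬valid) = {n0}
Sat(EX ((AF ¬idle) ∧ ¬valid)) = {s : some successor in {n0}} = {n2}
|Sat(EX ((AF ¬idle) ∧ ¬valid))| = |{n2}| = 1.

1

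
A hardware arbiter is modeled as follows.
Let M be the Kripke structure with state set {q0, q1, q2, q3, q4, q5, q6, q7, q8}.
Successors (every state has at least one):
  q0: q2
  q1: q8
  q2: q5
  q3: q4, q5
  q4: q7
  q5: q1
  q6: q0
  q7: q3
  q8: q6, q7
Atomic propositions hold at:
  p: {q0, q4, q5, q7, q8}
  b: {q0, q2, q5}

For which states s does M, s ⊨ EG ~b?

{q1, q3, q4, q7, q8}

Sat(~b) = {q1, q3, q4, q6, q7, q8}
EG ~b: greatest fixpoint, start Z0 = {q1, q3, q4, q6, q7, q8}, keep only states in Sat with some successor in Z. Z1 = {q1, q3, q4, q7, q8}; fixed.
Sat(EG ~b) = {q1, q3, q4, q7, q8}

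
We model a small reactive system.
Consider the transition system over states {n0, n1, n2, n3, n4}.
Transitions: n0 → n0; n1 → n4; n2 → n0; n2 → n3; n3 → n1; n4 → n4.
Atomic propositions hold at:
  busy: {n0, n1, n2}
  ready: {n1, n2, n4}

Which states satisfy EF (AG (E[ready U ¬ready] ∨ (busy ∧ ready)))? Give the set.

{n0, n2}

Sat(¬ready) = {n0, n3}
E[ready U ¬ready]: least fixpoint, start Z0 = Sat(¬ready) = {n0, n3}, add states in Sat(ready) with some successor in Z. Z1 = {n0, n2, n3}; fixed.
Sat(E[ready U ¬ready]) = {n0, n2, n3}
Sat(busy ∧ ready) = {n1, n2}
Sat(E[ready U ¬ready] ∨ (busy ∧ ready)) = {n0, n1, n2, n3}
AG (E[ready U ¬ready] ∨ (busy ∧ ready)): greatest fixpoint, start Z0 = {n0, n1, n2, n3}, keep only states in Sat with every successor in Z. Z1 = {n0, n2, n3}; Z2 = {n0, n2}; Z3 = {n0}; fixed.
Sat(AG (E[ready U ¬ready] ∨ (busy ∧ ready))) = {n0}
EF (AG (E[ready U ¬ready] ∨ (busy ∧ ready))): least fixpoint, start Z0 = {n0}, add states with some successor in Z. Z1 = {n0, n2}; fixed.
Sat(EF (AG (E[ready U ¬ready] ∨ (busy ∧ ready)))) = {n0, n2}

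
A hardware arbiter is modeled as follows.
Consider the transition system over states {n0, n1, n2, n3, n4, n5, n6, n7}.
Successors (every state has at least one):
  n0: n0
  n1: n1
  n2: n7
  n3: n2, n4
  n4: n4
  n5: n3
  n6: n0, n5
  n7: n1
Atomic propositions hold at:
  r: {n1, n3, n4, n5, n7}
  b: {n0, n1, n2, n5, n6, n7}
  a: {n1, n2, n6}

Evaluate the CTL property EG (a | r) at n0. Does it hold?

No

Sat(a | r) = {n1, n2, n3, n4, n5, n6, n7}
EG (a | r): greatest fixpoint, start Z0 = {n1, n2, n3, n4, n5, n6, n7}, keep only states in Sat with some successor in Z. Already a fixed point.
Sat(EG (a | r)) = {n1, n2, n3, n4, n5, n6, n7}
n0 ∉ Sat(EG (a | r)) = {n1, n2, n3, n4, n5, n6, n7}, so the formula does not hold at n0.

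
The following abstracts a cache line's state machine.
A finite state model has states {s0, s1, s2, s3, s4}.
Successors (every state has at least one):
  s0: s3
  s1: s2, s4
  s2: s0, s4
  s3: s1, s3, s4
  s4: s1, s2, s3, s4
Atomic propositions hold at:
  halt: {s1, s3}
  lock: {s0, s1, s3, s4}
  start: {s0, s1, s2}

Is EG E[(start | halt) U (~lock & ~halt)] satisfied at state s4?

No

Sat(start | halt) = {s0, s1, s2, s3}
Sat(~lock) = {s2}
Sat(~halt) = {s0, s2, s4}
Sat(~lock & ~halt) = {s2}
E[(start | halt) U (~lock & ~halt)]: least fixpoint, start Z0 = Sat((~lock & ~halt)) = {s2}, add states in Sat(start | halt) with some successor in Z. Z1 = {s1, s2}; Z2 = {s1, s2, s3}; Z3 = {s0, s1, s2, s3}; fixed.
Sat(E[(start | halt) U (~lock & ~halt)]) = {s0, s1, s2, s3}
EG E[(start | halt) U (~lock & ~halt)]: greatest fixpoint, start Z0 = {s0, s1, s2, s3}, keep only states in Sat with some successor in Z. Already a fixed point.
Sat(EG E[(start | halt) U (~lock & ~halt)]) = {s0, s1, s2, s3}
s4 ∉ Sat(EG E[(start | halt) U (~lock & ~halt)]) = {s0, s1, s2, s3}, so the formula does not hold at s4.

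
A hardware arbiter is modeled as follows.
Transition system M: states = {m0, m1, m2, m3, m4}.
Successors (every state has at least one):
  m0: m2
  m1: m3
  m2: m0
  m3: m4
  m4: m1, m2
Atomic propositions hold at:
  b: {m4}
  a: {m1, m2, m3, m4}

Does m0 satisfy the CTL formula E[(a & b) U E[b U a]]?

Sat(a & b) = {m4}
E[b U a]: least fixpoint, start Z0 = Sat(a) = {m1, m2, m3, m4}, add states in Sat(b) with some successor in Z. Already a fixed point.
Sat(E[b U a]) = {m1, m2, m3, m4}
E[(a & b) U E[b U a]]: least fixpoint, start Z0 = Sat(E[b U a]) = {m1, m2, m3, m4}, add states in Sat(a & b) with some successor in Z. Already a fixed point.
Sat(E[(a & b) U E[b U a]]) = {m1, m2, m3, m4}
m0 ∉ Sat(E[(a & b) U E[b U a]]) = {m1, m2, m3, m4}, so the formula does not hold at m0.

No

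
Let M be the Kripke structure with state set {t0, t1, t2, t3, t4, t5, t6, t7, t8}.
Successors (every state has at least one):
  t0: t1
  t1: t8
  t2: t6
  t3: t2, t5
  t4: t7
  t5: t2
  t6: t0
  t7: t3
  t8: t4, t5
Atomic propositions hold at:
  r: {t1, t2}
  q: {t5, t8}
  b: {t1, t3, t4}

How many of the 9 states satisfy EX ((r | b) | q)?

6

Sat(r | b) = {t1, t2, t3, t4}
Sat((r | b) | q) = {t1, t2, t3, t4, t5, t8}
Sat(EX ((r | b) | q)) = {s : some successor in {t1, t2, t3, t4, t5, t8}} = {t0, t1, t3, t5, t7, t8}
|Sat(EX ((r | b) | q))| = |{t0, t1, t3, t5, t7, t8}| = 6.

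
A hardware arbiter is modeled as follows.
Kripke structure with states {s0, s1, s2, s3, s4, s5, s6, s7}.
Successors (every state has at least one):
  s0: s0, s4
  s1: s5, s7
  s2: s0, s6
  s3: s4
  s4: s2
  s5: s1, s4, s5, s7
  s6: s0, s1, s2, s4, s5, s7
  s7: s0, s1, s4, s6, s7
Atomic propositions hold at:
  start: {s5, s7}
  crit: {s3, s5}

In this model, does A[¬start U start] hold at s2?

No

Sat(¬start) = {s0, s1, s2, s3, s4, s6}
A[¬start U start]: least fixpoint, start Z0 = Sat(start) = {s5, s7}, add states in Sat(¬start) with every successor in Z. Z1 = {s1, s5, s7}; fixed.
Sat(A[¬start U start]) = {s1, s5, s7}
s2 ∉ Sat(A[¬start U start]) = {s1, s5, s7}, so the formula does not hold at s2.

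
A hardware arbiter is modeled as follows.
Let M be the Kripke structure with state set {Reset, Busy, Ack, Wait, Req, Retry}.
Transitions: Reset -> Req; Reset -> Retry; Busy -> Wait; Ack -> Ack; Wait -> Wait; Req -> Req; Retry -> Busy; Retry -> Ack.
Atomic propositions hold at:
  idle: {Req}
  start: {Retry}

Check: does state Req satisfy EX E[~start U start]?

Sat(~start) = {Reset, Busy, Ack, Wait, Req}
E[~start U start]: least fixpoint, start Z0 = Sat(start) = {Retry}, add states in Sat(~start) with some successor in Z. Z1 = {Reset, Retry}; fixed.
Sat(E[~start U start]) = {Reset, Retry}
Sat(EX E[~start U start]) = {s : some successor in {Reset, Retry}} = {Reset}
Req ∉ Sat(EX E[~start U start]) = {Reset}, so the formula does not hold at Req.

No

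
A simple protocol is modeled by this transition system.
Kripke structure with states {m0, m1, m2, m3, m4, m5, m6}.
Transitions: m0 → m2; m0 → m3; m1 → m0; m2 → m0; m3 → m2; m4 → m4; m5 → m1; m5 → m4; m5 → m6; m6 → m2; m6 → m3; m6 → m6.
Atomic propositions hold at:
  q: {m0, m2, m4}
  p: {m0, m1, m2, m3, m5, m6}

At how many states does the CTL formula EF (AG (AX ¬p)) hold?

2

Sat(¬p) = {m4}
Sat(AX ¬p) = {s : every successor in {m4}} = {m4}
AG (AX ¬p): greatest fixpoint, start Z0 = {m4}, keep only states in Sat with every successor in Z. Already a fixed point.
Sat(AG (AX ¬p)) = {m4}
EF (AG (AX ¬p)): least fixpoint, start Z0 = {m4}, add states with some successor in Z. Z1 = {m4, m5}; fixed.
Sat(EF (AG (AX ¬p))) = {m4, m5}
|Sat(EF (AG (AX ¬p)))| = |{m4, m5}| = 2.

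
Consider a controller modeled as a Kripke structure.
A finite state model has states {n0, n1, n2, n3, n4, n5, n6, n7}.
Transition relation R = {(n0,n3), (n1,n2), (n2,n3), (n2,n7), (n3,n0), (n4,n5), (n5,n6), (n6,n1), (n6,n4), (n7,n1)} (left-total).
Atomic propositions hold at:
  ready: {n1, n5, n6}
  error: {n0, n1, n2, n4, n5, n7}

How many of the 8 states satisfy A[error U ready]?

5

A[error U ready]: least fixpoint, start Z0 = Sat(ready) = {n1, n5, n6}, add states in Sat(error) with every successor in Z. Z1 = {n1, n4, n5, n6, n7}; fixed.
Sat(A[error U ready]) = {n1, n4, n5, n6, n7}
|Sat(A[error U ready])| = |{n1, n4, n5, n6, n7}| = 5.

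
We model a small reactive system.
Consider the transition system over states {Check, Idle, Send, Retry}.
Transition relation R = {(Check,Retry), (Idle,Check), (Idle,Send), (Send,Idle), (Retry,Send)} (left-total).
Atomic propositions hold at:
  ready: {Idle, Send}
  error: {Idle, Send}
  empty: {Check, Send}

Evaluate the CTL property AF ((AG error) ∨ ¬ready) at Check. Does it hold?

AG error: greatest fixpoint, start Z0 = {Idle, Send}, keep only states in Sat with every successor in Z. Z1 = {Send}; Z2 = ∅; fixed.
Sat(AG error) = ∅
Sat(¬ready) = {Check, Retry}
Sat((AG error) ∨ ¬ready) = {Check, Retry}
AF ((AG error) ∨ ¬ready): least fixpoint, start Z0 = {Check, Retry}, add states with every successor in Z. Already a fixed point.
Sat(AF ((AG error) ∨ ¬ready)) = {Check, Retry}
Check ∈ Sat(AF ((AG error) ∨ ¬ready)) = {Check, Retry}, so the formula holds at Check.

Yes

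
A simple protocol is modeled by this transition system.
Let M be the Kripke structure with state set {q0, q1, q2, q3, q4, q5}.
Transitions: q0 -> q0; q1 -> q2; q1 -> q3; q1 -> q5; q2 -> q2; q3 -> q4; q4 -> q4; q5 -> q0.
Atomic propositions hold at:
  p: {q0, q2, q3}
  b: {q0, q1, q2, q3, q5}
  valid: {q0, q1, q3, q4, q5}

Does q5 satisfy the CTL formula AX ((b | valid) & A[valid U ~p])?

Sat(b | valid) = {q0, q1, q2, q3, q4, q5}
Sat(~p) = {q1, q4, q5}
A[valid U ~p]: least fixpoint, start Z0 = Sat(~p) = {q1, q4, q5}, add states in Sat(valid) with every successor in Z. Z1 = {q1, q3, q4, q5}; fixed.
Sat(A[valid U ~p]) = {q1, q3, q4, q5}
Sat((b | valid) & A[valid U ~p]) = {q1, q3, q4, q5}
Sat(AX ((b | valid) & A[valid U ~p])) = {s : every successor in {q1, q3, q4, q5}} = {q3, q4}
q5 ∉ Sat(AX ((b | valid) & A[valid U ~p])) = {q3, q4}, so the formula does not hold at q5.

No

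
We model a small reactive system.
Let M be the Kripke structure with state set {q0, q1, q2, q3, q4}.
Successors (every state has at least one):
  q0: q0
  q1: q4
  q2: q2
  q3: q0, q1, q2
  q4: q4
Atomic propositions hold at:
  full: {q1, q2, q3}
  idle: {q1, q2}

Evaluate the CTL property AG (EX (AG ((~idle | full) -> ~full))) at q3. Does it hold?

Sat(~idle) = {q0, q3, q4}
Sat(~idle | full) = {q0, q1, q2, q3, q4}
Sat(~full) = {q0, q4}
Sat((~idle | full) -> ~full) = {q0, q4}
AG ((~idle | full) -> ~full): greatest fixpoint, start Z0 = {q0, q4}, keep only states in Sat with every successor in Z. Already a fixed point.
Sat(AG ((~idle | full) -> ~full)) = {q0, q4}
Sat(EX (AG ((~idle | full) -> ~full))) = {s : some successor in {q0, q4}} = {q0, q1, q3, q4}
AG (EX (AG ((~idle | full) -> ~full))): greatest fixpoint, start Z0 = {q0, q1, q3, q4}, keep only states in Sat with every successor in Z. Z1 = {q0, q1, q4}; fixed.
Sat(AG (EX (AG ((~idle | full) -> ~full)))) = {q0, q1, q4}
q3 ∉ Sat(AG (EX (AG ((~idle | full) -> ~full)))) = {q0, q1, q4}, so the formula does not hold at q3.

No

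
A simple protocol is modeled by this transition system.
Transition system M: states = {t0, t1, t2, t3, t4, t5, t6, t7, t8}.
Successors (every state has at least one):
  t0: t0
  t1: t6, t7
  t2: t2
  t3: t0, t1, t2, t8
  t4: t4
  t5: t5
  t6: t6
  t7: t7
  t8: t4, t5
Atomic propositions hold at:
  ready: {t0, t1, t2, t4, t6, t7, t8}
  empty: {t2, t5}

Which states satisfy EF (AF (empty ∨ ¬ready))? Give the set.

Sat(¬ready) = {t3, t5}
Sat(empty ∨ ¬ready) = {t2, t3, t5}
AF (empty ∨ ¬ready): least fixpoint, start Z0 = {t2, t3, t5}, add states with every successor in Z. Already a fixed point.
Sat(AF (empty ∨ ¬ready)) = {t2, t3, t5}
EF (AF (empty ∨ ¬ready)): least fixpoint, start Z0 = {t2, t3, t5}, add states with some successor in Z. Z1 = {t2, t3, t5, t8}; fixed.
Sat(EF (AF (empty ∨ ¬ready))) = {t2, t3, t5, t8}

{t2, t3, t5, t8}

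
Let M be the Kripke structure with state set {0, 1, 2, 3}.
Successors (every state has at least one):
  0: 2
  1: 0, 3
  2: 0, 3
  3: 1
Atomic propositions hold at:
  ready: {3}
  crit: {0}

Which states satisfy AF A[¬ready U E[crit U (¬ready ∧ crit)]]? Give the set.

Sat(¬ready) = {0, 1, 2}
Sat(¬ready ∧ crit) = {0}
E[crit U (¬ready ∧ crit)]: least fixpoint, start Z0 = Sat((¬ready ∧ crit)) = {0}, add states in Sat(crit) with some successor in Z. Already a fixed point.
Sat(E[crit U (¬ready ∧ crit)]) = {0}
A[¬ready U E[crit U (¬ready ∧ crit)]]: least fixpoint, start Z0 = Sat(E[crit U (¬ready ∧ crit)]) = {0}, add states in Sat(¬ready) with every successor in Z. Already a fixed point.
Sat(A[¬ready U E[crit U (¬ready ∧ crit)]]) = {0}
AF A[¬ready U E[crit U (¬ready ∧ crit)]]: least fixpoint, start Z0 = {0}, add states with every successor in Z. Already a fixed point.
Sat(AF A[¬ready U E[crit U (¬ready ∧ crit)]]) = {0}

{0}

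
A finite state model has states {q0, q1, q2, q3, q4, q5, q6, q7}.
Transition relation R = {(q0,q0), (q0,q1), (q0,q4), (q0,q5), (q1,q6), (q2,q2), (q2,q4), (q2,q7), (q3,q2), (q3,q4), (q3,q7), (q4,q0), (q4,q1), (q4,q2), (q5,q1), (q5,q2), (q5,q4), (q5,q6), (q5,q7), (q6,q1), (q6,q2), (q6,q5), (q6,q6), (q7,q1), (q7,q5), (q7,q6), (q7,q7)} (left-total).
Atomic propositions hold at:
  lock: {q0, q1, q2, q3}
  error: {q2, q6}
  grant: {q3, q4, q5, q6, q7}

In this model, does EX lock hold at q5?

Sat(EX lock) = {s : some successor in {q0, q1, q2, q3}} = {q0, q2, q3, q4, q5, q6, q7}
q5 ∈ Sat(EX lock) = {q0, q2, q3, q4, q5, q6, q7}, so the formula holds at q5.

Yes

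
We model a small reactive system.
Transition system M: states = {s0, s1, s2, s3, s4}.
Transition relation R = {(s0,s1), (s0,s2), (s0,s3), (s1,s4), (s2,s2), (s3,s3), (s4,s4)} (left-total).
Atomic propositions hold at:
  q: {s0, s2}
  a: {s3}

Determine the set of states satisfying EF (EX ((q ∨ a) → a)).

{s0, s1, s3, s4}

Sat(q ∨ a) = {s0, s2, s3}
Sat((q ∨ a) → a) = {s1, s3, s4}
Sat(EX ((q ∨ a) → a)) = {s : some successor in {s1, s3, s4}} = {s0, s1, s3, s4}
EF (EX ((q ∨ a) → a)): least fixpoint, start Z0 = {s0, s1, s3, s4}, add states with some successor in Z. Already a fixed point.
Sat(EF (EX ((q ∨ a) → a))) = {s0, s1, s3, s4}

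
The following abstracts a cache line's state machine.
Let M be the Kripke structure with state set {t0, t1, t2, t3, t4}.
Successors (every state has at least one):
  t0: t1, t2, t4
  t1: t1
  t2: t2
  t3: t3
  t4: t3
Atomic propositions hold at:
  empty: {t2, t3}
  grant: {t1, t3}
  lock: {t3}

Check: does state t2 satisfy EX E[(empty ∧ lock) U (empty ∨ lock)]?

Yes

Sat(empty ∧ lock) = {t3}
Sat(empty ∨ lock) = {t2, t3}
E[(empty ∧ lock) U (empty ∨ lock)]: least fixpoint, start Z0 = Sat((empty ∨ lock)) = {t2, t3}, add states in Sat(empty ∧ lock) with some successor in Z. Already a fixed point.
Sat(E[(empty ∧ lock) U (empty ∨ lock)]) = {t2, t3}
Sat(EX E[(empty ∧ lock) U (empty ∨ lock)]) = {s : some successor in {t2, t3}} = {t0, t2, t3, t4}
t2 ∈ Sat(EX E[(empty ∧ lock) U (empty ∨ lock)]) = {t0, t2, t3, t4}, so the formula holds at t2.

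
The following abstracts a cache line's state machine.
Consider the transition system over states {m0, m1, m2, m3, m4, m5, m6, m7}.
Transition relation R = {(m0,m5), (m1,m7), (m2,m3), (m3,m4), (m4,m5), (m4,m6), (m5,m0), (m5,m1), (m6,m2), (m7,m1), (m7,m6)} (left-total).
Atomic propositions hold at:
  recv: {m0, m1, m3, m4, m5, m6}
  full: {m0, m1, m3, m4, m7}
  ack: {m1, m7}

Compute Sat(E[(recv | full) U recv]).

{m0, m1, m3, m4, m5, m6, m7}

Sat(recv | full) = {m0, m1, m3, m4, m5, m6, m7}
E[(recv | full) U recv]: least fixpoint, start Z0 = Sat(recv) = {m0, m1, m3, m4, m5, m6}, add states in Sat(recv | full) with some successor in Z. Z1 = {m0, m1, m3, m4, m5, m6, m7}; fixed.
Sat(E[(recv | full) U recv]) = {m0, m1, m3, m4, m5, m6, m7}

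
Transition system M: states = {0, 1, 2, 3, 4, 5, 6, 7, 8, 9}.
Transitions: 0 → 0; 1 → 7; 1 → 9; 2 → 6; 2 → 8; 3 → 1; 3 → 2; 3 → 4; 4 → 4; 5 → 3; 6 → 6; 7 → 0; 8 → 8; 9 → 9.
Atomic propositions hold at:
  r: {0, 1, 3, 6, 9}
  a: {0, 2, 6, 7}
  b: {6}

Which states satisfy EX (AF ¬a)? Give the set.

Sat(¬a) = {1, 3, 4, 5, 8, 9}
AF ¬a: least fixpoint, start Z0 = {1, 3, 4, 5, 8, 9}, add states with every successor in Z. Already a fixed point.
Sat(AF ¬a) = {1, 3, 4, 5, 8, 9}
Sat(EX (AF ¬a)) = {s : some successor in {1, 3, 4, 5, 8, 9}} = {1, 2, 3, 4, 5, 8, 9}

{1, 2, 3, 4, 5, 8, 9}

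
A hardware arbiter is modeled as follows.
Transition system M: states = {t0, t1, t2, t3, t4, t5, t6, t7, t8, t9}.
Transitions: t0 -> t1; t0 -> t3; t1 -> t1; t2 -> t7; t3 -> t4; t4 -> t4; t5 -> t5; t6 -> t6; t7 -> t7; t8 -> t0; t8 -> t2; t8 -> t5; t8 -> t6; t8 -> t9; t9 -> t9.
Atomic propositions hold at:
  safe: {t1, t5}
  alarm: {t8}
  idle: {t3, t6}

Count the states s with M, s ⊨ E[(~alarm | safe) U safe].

3

Sat(~alarm) = {t0, t1, t2, t3, t4, t5, t6, t7, t9}
Sat(~alarm | safe) = {t0, t1, t2, t3, t4, t5, t6, t7, t9}
E[(~alarm | safe) U safe]: least fixpoint, start Z0 = Sat(safe) = {t1, t5}, add states in Sat(~alarm | safe) with some successor in Z. Z1 = {t0, t1, t5}; fixed.
Sat(E[(~alarm | safe) U safe]) = {t0, t1, t5}
|Sat(E[(~alarm | safe) U safe])| = |{t0, t1, t5}| = 3.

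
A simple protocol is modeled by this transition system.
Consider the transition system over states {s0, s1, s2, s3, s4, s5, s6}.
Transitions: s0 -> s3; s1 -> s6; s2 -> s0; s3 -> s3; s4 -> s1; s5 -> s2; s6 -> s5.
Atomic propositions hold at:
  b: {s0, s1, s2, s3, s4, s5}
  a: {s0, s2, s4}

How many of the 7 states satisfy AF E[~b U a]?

Sat(~b) = {s6}
E[~b U a]: least fixpoint, start Z0 = Sat(a) = {s0, s2, s4}, add states in Sat(~b) with some successor in Z. Already a fixed point.
Sat(E[~b U a]) = {s0, s2, s4}
AF E[~b U a]: least fixpoint, start Z0 = {s0, s2, s4}, add states with every successor in Z. Z1 = {s0, s2, s4, s5}; Z2 = {s0, s2, s4, s5, s6}; Z3 = {s0, s1, s2, s4, s5, s6}; fixed.
Sat(AF E[~b U a]) = {s0, s1, s2, s4, s5, s6}
|Sat(AF E[~b U a])| = |{s0, s1, s2, s4, s5, s6}| = 6.

6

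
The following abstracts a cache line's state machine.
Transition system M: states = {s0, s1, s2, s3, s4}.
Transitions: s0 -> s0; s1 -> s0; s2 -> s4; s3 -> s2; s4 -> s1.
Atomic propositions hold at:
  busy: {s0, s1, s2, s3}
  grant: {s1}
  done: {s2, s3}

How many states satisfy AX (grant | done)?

Sat(grant | done) = {s1, s2, s3}
Sat(AX (grant | done)) = {s : every successor in {s1, s2, s3}} = {s3, s4}
|Sat(AX (grant | done))| = |{s3, s4}| = 2.

2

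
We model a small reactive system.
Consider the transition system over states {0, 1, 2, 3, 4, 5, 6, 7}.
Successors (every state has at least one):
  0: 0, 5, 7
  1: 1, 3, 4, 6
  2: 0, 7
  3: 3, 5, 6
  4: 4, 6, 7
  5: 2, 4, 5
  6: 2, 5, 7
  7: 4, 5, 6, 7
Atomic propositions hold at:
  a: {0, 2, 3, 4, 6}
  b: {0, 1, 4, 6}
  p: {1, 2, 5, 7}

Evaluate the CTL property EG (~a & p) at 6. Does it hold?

No

Sat(~a) = {1, 5, 7}
Sat(~a & p) = {1, 5, 7}
EG (~a & p): greatest fixpoint, start Z0 = {1, 5, 7}, keep only states in Sat with some successor in Z. Already a fixed point.
Sat(EG (~a & p)) = {1, 5, 7}
6 ∉ Sat(EG (~a & p)) = {1, 5, 7}, so the formula does not hold at 6.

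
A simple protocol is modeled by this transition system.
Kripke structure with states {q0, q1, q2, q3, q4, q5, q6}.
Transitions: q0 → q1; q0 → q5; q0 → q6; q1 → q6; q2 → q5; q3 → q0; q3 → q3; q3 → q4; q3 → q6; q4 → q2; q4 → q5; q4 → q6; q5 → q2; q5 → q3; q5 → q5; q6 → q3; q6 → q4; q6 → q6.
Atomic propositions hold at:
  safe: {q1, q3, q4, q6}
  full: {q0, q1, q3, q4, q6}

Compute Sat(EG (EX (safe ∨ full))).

{q0, q1, q3, q4, q5, q6}

Sat(safe ∨ full) = {q0, q1, q3, q4, q6}
Sat(EX (safe ∨ full)) = {s : some successor in {q0, q1, q3, q4, q6}} = {q0, q1, q3, q4, q5, q6}
EG (EX (safe ∨ full)): greatest fixpoint, start Z0 = {q0, q1, q3, q4, q5, q6}, keep only states in Sat with some successor in Z. Already a fixed point.
Sat(EG (EX (safe ∨ full))) = {q0, q1, q3, q4, q5, q6}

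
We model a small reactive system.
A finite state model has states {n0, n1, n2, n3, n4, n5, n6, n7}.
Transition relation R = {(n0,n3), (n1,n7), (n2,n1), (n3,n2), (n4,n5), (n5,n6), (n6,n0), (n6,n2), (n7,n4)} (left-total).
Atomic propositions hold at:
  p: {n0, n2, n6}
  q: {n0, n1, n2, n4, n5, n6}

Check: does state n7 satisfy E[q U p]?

E[q U p]: least fixpoint, start Z0 = Sat(p) = {n0, n2, n6}, add states in Sat(q) with some successor in Z. Z1 = {n0, n2, n5, n6}; Z2 = {n0, n2, n4, n5, n6}; fixed.
Sat(E[q U p]) = {n0, n2, n4, n5, n6}
n7 ∉ Sat(E[q U p]) = {n0, n2, n4, n5, n6}, so the formula does not hold at n7.

No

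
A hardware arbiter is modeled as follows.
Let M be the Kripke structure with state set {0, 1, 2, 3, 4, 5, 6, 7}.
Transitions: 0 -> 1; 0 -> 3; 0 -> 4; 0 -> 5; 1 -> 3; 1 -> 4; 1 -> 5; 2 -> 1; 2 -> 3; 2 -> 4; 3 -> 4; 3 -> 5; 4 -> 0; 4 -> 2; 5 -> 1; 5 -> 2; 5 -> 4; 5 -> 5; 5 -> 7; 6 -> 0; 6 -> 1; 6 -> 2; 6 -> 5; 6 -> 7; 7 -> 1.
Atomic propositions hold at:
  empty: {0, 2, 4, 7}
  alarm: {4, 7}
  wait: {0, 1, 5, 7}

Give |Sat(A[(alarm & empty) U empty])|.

4

Sat(alarm & empty) = {4, 7}
A[(alarm & empty) U empty]: least fixpoint, start Z0 = Sat(empty) = {0, 2, 4, 7}, add states in Sat(alarm & empty) with every successor in Z. Already a fixed point.
Sat(A[(alarm & empty) U empty]) = {0, 2, 4, 7}
|Sat(A[(alarm & empty) U empty])| = |{0, 2, 4, 7}| = 4.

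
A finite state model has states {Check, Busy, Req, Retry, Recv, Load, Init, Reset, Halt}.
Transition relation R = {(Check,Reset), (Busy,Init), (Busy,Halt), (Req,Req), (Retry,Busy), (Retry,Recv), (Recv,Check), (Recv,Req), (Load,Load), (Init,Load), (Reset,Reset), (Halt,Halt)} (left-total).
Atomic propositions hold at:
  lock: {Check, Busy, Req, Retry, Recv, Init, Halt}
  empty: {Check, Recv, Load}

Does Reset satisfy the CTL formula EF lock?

No

EF lock: least fixpoint, start Z0 = {Check, Busy, Req, Retry, Recv, Init, Halt}, add states with some successor in Z. Already a fixed point.
Sat(EF lock) = {Check, Busy, Req, Retry, Recv, Init, Halt}
Reset ∉ Sat(EF lock) = {Check, Busy, Req, Retry, Recv, Init, Halt}, so the formula does not hold at Reset.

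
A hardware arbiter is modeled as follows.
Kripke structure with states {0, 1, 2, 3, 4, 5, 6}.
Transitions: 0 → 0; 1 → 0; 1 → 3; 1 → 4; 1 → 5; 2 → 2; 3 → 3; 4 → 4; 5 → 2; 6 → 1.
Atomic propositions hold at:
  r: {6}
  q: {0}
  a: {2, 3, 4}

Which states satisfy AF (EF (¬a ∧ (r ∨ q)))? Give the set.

{0, 1, 6}

Sat(¬a) = {0, 1, 5, 6}
Sat(r ∨ q) = {0, 6}
Sat(¬a ∧ (r ∨ q)) = {0, 6}
EF (¬a ∧ (r ∨ q)): least fixpoint, start Z0 = {0, 6}, add states with some successor in Z. Z1 = {0, 1, 6}; fixed.
Sat(EF (¬a ∧ (r ∨ q))) = {0, 1, 6}
AF (EF (¬a ∧ (r ∨ q))): least fixpoint, start Z0 = {0, 1, 6}, add states with every successor in Z. Already a fixed point.
Sat(AF (EF (¬a ∧ (r ∨ q)))) = {0, 1, 6}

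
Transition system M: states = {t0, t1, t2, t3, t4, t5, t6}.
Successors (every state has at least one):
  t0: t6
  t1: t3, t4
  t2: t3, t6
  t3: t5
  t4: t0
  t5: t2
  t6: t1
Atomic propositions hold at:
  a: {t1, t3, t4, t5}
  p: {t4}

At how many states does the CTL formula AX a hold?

Sat(AX a) = {s : every successor in {t1, t3, t4, t5}} = {t1, t3, t6}
|Sat(AX a)| = |{t1, t3, t6}| = 3.

3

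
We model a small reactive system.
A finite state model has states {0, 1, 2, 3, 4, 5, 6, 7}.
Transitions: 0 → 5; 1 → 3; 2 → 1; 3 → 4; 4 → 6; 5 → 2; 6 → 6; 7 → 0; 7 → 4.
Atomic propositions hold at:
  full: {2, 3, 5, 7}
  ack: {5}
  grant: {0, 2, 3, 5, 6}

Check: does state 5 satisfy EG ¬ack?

Sat(¬ack) = {0, 1, 2, 3, 4, 6, 7}
EG ¬ack: greatest fixpoint, start Z0 = {0, 1, 2, 3, 4, 6, 7}, keep only states in Sat with some successor in Z. Z1 = {1, 2, 3, 4, 6, 7}; fixed.
Sat(EG ¬ack) = {1, 2, 3, 4, 6, 7}
5 ∉ Sat(EG ¬ack) = {1, 2, 3, 4, 6, 7}, so the formula does not hold at 5.

No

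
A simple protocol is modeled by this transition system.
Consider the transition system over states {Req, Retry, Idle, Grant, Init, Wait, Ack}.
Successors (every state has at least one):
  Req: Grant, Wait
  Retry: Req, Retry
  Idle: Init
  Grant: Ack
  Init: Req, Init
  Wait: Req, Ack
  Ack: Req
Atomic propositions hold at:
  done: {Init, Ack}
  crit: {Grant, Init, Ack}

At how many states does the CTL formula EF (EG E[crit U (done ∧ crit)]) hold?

2

Sat(done ∧ crit) = {Init, Ack}
E[crit U (done ∧ crit)]: least fixpoint, start Z0 = Sat((done ∧ crit)) = {Init, Ack}, add states in Sat(crit) with some successor in Z. Z1 = {Grant, Init, Ack}; fixed.
Sat(E[crit U (done ∧ crit)]) = {Grant, Init, Ack}
EG E[crit U (done ∧ crit)]: greatest fixpoint, start Z0 = {Grant, Init, Ack}, keep only states in Sat with some successor in Z. Z1 = {Grant, Init}; Z2 = {Init}; fixed.
Sat(EG E[crit U (done ∧ crit)]) = {Init}
EF (EG E[crit U (done ∧ crit)]): least fixpoint, start Z0 = {Init}, add states with some successor in Z. Z1 = {Idle, Init}; fixed.
Sat(EF (EG E[crit U (done ∧ crit)])) = {Idle, Init}
|Sat(EF (EG E[crit U (done ∧ crit)]))| = |{Idle, Init}| = 2.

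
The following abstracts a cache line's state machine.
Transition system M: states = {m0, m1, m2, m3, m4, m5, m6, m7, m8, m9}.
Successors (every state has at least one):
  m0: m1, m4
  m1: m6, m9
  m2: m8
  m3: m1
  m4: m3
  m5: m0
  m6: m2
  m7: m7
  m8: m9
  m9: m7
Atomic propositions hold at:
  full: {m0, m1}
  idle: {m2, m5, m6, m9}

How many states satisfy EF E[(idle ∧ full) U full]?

Sat(idle ∧ full) = ∅
E[(idle ∧ full) U full]: least fixpoint, start Z0 = Sat(full) = {m0, m1}, add states in Sat(idle ∧ full) with some successor in Z. Already a fixed point.
Sat(E[(idle ∧ full) U full]) = {m0, m1}
EF E[(idle ∧ full) U full]: least fixpoint, start Z0 = {m0, m1}, add states with some successor in Z. Z1 = {m0, m1, m3, m5}; Z2 = {m0, m1, m3, m4, m5}; fixed.
Sat(EF E[(idle ∧ full) U full]) = {m0, m1, m3, m4, m5}
|Sat(EF E[(idle ∧ full) U full])| = |{m0, m1, m3, m4, m5}| = 5.

5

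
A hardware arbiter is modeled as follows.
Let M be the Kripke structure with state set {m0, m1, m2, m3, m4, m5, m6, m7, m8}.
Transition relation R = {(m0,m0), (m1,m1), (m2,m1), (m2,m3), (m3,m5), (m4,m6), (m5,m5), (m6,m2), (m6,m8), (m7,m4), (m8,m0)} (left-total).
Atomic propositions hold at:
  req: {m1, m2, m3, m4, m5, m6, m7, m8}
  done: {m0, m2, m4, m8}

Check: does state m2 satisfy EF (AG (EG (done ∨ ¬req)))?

No

Sat(¬req) = {m0}
Sat(done ∨ ¬req) = {m0, m2, m4, m8}
EG (done ∨ ¬req): greatest fixpoint, start Z0 = {m0, m2, m4, m8}, keep only states in Sat with some successor in Z. Z1 = {m0, m8}; fixed.
Sat(EG (done ∨ ¬req)) = {m0, m8}
AG (EG (done ∨ ¬req)): greatest fixpoint, start Z0 = {m0, m8}, keep only states in Sat with every successor in Z. Already a fixed point.
Sat(AG (EG (done ∨ ¬req))) = {m0, m8}
EF (AG (EG (done ∨ ¬req))): least fixpoint, start Z0 = {m0, m8}, add states with some successor in Z. Z1 = {m0, m6, m8}; Z2 = {m0, m4, m6, m8}; Z3 = {m0, m4, m6, m7, m8}; fixed.
Sat(EF (AG (EG (done ∨ ¬req)))) = {m0, m4, m6, m7, m8}
m2 ∉ Sat(EF (AG (EG (done ∨ ¬req)))) = {m0, m4, m6, m7, m8}, so the formula does not hold at m2.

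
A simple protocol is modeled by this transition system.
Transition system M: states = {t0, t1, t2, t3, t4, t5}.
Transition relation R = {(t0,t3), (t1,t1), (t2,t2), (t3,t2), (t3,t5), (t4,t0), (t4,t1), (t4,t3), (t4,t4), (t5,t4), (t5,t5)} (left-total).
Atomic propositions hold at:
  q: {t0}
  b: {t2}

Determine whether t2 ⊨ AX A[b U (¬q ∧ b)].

Sat(¬q) = {t1, t2, t3, t4, t5}
Sat(¬q ∧ b) = {t2}
A[b U (¬q ∧ b)]: least fixpoint, start Z0 = Sat((¬q ∧ b)) = {t2}, add states in Sat(b) with every successor in Z. Already a fixed point.
Sat(A[b U (¬q ∧ b)]) = {t2}
Sat(AX A[b U (¬q ∧ b)]) = {s : every successor in {t2}} = {t2}
t2 ∈ Sat(AX A[b U (¬q ∧ b)]) = {t2}, so the formula holds at t2.

Yes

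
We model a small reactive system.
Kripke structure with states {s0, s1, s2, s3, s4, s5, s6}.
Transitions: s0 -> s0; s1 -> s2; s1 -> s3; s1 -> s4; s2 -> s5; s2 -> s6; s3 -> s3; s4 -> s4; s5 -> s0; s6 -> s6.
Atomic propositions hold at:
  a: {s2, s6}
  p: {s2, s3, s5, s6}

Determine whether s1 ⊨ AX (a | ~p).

Sat(~p) = {s0, s1, s4}
Sat(a | ~p) = {s0, s1, s2, s4, s6}
Sat(AX (a | ~p)) = {s : every successor in {s0, s1, s2, s4, s6}} = {s0, s4, s5, s6}
s1 ∉ Sat(AX (a | ~p)) = {s0, s4, s5, s6}, so the formula does not hold at s1.

No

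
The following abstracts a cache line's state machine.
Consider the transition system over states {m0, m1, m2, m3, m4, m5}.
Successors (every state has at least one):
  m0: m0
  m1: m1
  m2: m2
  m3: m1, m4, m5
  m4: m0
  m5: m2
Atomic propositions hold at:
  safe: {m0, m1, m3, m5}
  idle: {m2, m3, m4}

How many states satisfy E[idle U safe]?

5

E[idle U safe]: least fixpoint, start Z0 = Sat(safe) = {m0, m1, m3, m5}, add states in Sat(idle) with some successor in Z. Z1 = {m0, m1, m3, m4, m5}; fixed.
Sat(E[idle U safe]) = {m0, m1, m3, m4, m5}
|Sat(E[idle U safe])| = |{m0, m1, m3, m4, m5}| = 5.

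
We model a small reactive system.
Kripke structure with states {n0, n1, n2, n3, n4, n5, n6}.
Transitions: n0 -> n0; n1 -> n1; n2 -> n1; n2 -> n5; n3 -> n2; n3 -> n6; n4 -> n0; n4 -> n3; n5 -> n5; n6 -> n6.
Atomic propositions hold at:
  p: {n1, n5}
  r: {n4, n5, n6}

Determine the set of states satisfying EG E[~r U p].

{n1, n2, n3, n5}

Sat(~r) = {n0, n1, n2, n3}
E[~r U p]: least fixpoint, start Z0 = Sat(p) = {n1, n5}, add states in Sat(~r) with some successor in Z. Z1 = {n1, n2, n5}; Z2 = {n1, n2, n3, n5}; fixed.
Sat(E[~r U p]) = {n1, n2, n3, n5}
EG E[~r U p]: greatest fixpoint, start Z0 = {n1, n2, n3, n5}, keep only states in Sat with some successor in Z. Already a fixed point.
Sat(EG E[~r U p]) = {n1, n2, n3, n5}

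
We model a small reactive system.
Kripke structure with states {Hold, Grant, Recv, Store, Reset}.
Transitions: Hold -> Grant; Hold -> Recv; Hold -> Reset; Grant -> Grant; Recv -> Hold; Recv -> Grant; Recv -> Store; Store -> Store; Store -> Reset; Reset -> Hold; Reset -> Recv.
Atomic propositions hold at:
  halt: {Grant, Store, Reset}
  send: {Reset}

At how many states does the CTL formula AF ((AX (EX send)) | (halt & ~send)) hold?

Sat(EX send) = {s : some successor in {Reset}} = {Hold, Store}
Sat(AX (EX send)) = {s : every successor in {Hold, Store}} = ∅
Sat(~send) = {Hold, Grant, Recv, Store}
Sat(halt & ~send) = {Grant, Store}
Sat((AX (EX send)) | (halt & ~send)) = {Grant, Store}
AF ((AX (EX send)) | (halt & ~send)): least fixpoint, start Z0 = {Grant, Store}, add states with every successor in Z. Already a fixed point.
Sat(AF ((AX (EX send)) | (halt & ~send))) = {Grant, Store}
|Sat(AF ((AX (EX send)) | (halt & ~send)))| = |{Grant, Store}| = 2.

2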